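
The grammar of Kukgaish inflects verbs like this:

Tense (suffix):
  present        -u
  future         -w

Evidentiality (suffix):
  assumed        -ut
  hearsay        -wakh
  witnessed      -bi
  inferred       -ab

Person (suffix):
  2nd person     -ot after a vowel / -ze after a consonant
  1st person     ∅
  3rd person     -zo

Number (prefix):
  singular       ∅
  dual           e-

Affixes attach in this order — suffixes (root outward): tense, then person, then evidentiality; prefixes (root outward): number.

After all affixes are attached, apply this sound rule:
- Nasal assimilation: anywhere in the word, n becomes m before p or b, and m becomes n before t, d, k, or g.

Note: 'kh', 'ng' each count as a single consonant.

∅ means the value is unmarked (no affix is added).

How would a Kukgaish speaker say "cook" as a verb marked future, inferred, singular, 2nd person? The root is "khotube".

Attach tense future -w → khotubew.
number = singular: zero marking, form stays khotubew.
Attach person 2nd person -ze (after consonant 'w') → khotubewze.
Attach evidentiality inferred -ab → khotubewzeab.
Nasal assimilation: no change.

khotubewzeab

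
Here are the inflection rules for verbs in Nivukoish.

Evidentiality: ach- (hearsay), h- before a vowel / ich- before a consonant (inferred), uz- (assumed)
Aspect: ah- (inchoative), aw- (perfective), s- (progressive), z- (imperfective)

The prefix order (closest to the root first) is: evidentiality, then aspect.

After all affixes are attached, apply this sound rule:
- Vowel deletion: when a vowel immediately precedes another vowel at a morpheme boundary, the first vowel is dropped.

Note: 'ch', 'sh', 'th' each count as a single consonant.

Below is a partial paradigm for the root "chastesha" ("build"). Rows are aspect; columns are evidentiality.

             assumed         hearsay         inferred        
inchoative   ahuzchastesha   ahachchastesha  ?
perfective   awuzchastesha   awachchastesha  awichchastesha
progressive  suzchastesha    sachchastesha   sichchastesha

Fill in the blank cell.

ahichchastesha

Attach evidentiality inferred ich- (before consonant 'ch') → ichchastesha.
Attach aspect inchoative ah- → ahichchastesha.
Vowel deletion: no change.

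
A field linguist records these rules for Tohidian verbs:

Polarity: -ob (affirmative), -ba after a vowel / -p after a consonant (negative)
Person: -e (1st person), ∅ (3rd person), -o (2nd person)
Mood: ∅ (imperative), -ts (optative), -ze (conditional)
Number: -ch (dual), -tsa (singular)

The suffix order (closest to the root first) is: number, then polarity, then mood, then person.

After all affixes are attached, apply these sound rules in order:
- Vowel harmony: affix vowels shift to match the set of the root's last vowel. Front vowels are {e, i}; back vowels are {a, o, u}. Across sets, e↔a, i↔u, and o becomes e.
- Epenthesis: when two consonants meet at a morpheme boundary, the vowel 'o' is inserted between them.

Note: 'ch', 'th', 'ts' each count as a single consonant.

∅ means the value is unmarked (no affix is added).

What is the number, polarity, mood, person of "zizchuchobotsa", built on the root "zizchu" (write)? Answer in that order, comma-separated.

Segment: zizchu-ch-ob-ts-e.
number: -ch → dual.
polarity: -ob → affirmative.
mood: -ts → optative.
person: -e → 1st person.

dual, affirmative, optative, 1st person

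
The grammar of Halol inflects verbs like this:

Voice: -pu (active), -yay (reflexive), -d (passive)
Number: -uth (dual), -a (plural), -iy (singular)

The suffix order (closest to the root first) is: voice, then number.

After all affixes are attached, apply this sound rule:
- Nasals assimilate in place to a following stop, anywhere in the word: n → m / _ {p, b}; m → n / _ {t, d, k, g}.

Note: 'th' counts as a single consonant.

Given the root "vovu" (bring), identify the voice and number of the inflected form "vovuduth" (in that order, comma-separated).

Segment: vovu-d-uth.
voice: -d → passive.
number: -uth → dual.

passive, dual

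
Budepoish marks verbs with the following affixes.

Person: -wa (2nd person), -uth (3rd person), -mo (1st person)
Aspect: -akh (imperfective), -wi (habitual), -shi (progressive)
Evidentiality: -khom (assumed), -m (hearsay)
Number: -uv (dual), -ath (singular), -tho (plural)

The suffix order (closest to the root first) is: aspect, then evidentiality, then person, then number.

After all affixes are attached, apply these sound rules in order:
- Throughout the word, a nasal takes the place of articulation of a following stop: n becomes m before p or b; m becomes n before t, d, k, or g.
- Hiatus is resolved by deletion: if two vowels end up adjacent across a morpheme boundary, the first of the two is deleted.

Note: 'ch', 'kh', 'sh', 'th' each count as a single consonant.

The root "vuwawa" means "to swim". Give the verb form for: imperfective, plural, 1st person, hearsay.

Attach aspect imperfective -akh → vuwawaakh.
Attach evidentiality hearsay -m → vuwawaakhm.
Attach person 1st person -mo → vuwawaakhmmo.
Attach number plural -tho → vuwawaakhmmotho.
Nasal assimilation: no change.
Apply vowel deletion: vuwawaakhmmotho → vuwawakhmmotho.

vuwawakhmmotho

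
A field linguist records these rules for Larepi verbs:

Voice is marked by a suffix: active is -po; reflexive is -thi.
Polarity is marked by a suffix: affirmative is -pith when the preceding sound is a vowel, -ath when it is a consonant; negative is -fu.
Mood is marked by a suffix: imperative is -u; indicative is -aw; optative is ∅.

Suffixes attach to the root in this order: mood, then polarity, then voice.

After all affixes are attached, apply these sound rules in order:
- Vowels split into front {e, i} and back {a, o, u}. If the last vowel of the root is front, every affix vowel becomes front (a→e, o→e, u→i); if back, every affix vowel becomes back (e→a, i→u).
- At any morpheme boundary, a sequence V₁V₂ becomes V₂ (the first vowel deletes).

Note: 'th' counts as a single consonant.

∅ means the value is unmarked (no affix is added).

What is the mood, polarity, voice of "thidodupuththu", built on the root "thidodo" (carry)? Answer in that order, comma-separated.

imperative, affirmative, reflexive

Segment: thidodo-u-pith-thi.
mood: -u → imperative.
polarity: -pith/ath → affirmative.
voice: -thi → reflexive.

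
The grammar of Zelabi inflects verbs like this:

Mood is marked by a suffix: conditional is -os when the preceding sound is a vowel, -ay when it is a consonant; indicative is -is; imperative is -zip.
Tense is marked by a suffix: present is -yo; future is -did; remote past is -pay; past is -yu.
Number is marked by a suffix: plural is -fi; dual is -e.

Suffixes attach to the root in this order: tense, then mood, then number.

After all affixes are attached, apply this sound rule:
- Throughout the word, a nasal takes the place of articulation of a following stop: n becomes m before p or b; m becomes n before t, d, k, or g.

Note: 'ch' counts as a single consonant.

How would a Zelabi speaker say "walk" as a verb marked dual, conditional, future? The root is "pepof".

Attach tense future -did → pepofdid.
Attach mood conditional -ay (after consonant 'd') → pepofdiday.
Attach number dual -e → pepofdidaye.
Nasal assimilation: no change.

pepofdidaye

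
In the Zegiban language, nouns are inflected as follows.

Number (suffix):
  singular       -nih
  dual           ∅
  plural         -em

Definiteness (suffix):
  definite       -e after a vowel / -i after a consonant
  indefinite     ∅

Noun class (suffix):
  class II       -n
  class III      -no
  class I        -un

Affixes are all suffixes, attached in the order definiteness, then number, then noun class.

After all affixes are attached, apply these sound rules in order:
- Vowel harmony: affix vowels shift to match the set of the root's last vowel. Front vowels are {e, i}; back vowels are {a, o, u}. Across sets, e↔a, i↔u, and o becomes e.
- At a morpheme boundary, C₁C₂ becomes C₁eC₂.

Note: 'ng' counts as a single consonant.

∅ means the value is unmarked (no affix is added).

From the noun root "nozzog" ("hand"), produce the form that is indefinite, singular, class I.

definiteness = indefinite: zero marking, form stays nozzog.
Attach number singular -nih → nozzognih.
Attach noun class class I -un → nozzognihun.
Apply vowel harmony: nozzognihun → nozzognuhun.
Apply epenthesis: nozzognuhun → nozzogenuhun.

nozzogenuhun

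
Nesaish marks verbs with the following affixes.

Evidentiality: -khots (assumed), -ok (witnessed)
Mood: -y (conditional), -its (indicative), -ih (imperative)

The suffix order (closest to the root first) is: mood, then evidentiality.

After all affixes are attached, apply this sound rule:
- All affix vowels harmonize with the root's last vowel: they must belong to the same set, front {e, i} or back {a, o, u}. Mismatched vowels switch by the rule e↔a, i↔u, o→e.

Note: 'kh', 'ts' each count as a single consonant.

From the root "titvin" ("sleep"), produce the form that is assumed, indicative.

Attach mood indicative -its → titvinits.
Attach evidentiality assumed -khots → titvinitskhots.
Apply vowel harmony: titvinitskhots → titvinitskhets.

titvinitskhets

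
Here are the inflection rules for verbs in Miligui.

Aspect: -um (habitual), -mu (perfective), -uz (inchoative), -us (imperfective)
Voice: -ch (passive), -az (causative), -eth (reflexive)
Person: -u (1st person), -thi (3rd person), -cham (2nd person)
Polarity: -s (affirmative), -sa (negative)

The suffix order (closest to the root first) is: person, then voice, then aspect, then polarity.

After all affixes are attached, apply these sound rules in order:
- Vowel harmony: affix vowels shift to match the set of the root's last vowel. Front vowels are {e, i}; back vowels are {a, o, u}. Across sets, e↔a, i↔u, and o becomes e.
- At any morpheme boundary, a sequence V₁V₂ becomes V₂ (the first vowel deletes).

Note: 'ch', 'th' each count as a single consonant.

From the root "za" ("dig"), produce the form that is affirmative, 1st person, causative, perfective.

zazmus

Attach person 1st person -u → zau.
Attach voice causative -az → zauaz.
Attach aspect perfective -mu → zauazmu.
Attach polarity affirmative -s → zauazmus.
Vowel harmony: no change.
Apply vowel deletion: zauazmus → zazmus.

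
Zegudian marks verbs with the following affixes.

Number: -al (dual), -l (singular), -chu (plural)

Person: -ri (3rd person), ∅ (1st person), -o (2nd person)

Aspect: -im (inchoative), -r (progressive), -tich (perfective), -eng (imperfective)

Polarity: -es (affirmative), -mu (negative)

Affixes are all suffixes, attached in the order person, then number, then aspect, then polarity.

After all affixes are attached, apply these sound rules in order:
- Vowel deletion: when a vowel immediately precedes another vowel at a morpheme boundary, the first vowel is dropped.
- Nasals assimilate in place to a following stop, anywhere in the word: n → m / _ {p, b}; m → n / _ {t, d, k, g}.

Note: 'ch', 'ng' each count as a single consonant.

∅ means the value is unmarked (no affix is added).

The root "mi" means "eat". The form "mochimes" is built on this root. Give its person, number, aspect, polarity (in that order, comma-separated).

2nd person, plural, inchoative, affirmative

Segment: mi-o-chu-im-es.
person: -o → 2nd person.
number: -chu → plural.
aspect: -im → inchoative.
polarity: -es → affirmative.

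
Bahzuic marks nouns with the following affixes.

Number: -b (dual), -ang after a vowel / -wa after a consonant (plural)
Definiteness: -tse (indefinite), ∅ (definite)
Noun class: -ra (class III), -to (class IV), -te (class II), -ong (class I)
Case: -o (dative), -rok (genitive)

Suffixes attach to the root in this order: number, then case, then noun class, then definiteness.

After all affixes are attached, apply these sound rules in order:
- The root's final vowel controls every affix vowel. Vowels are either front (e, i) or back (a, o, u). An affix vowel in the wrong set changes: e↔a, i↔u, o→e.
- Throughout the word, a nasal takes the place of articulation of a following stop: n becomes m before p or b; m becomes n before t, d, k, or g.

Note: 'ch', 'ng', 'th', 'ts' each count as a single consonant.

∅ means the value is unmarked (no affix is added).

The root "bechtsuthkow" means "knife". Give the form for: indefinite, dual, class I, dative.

bechtsuthkowboongtsa

Attach number dual -b → bechtsuthkowb.
Attach case dative -o → bechtsuthkowbo.
Attach noun class class I -ong → bechtsuthkowboong.
Attach definiteness indefinite -tse → bechtsuthkowboongtse.
Apply vowel harmony: bechtsuthkowboongtse → bechtsuthkowboongtsa.
Nasal assimilation: no change.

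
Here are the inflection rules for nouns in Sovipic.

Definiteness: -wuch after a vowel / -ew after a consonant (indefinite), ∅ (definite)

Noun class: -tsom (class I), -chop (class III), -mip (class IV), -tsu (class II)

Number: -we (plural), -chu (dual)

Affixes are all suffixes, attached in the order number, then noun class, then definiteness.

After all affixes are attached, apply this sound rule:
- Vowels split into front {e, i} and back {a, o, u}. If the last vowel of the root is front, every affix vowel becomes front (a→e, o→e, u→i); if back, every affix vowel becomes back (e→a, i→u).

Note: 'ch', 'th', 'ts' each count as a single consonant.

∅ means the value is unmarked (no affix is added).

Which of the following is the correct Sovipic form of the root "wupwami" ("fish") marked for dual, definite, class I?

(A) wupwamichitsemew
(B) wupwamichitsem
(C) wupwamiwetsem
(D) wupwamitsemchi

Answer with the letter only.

Attach number dual -chu → wupwamichu.
Attach noun class class I -tsom → wupwamichutsom.
definiteness = definite: zero marking, form stays wupwamichutsom.
Apply vowel harmony: wupwamichutsom → wupwamichitsem.
So the correct form is wupwamichitsem, option (B).
(C) wupwamiwetsem is wrong: it uses plural instead of dual for number.
(A) wupwamichitsemew is wrong: it uses indefinite instead of definite for definiteness.
(D) wupwamitsemchi is wrong: it has the affixes in the wrong order.

B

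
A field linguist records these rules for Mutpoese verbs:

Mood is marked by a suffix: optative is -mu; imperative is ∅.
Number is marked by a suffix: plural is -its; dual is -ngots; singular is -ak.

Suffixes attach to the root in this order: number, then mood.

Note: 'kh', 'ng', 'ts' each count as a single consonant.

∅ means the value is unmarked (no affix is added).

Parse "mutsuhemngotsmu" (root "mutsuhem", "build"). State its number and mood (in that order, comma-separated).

Segment: mutsuhem-ngots-mu.
number: -ngots → dual.
mood: -mu → optative.

dual, optative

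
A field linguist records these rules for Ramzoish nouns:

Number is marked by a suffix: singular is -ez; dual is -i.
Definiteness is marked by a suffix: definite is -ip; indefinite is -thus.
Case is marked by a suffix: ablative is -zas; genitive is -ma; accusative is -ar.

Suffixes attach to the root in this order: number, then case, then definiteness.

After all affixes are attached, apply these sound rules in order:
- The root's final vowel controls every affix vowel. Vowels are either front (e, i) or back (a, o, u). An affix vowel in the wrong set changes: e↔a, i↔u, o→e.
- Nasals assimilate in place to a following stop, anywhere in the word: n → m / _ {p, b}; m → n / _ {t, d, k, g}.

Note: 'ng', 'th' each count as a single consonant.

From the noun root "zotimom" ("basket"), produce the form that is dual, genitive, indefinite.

Attach number dual -i → zotimomi.
Attach case genitive -ma → zotimomima.
Attach definiteness indefinite -thus → zotimomimathus.
Apply vowel harmony: zotimomimathus → zotimomumathus.
Nasal assimilation: no change.

zotimomumathus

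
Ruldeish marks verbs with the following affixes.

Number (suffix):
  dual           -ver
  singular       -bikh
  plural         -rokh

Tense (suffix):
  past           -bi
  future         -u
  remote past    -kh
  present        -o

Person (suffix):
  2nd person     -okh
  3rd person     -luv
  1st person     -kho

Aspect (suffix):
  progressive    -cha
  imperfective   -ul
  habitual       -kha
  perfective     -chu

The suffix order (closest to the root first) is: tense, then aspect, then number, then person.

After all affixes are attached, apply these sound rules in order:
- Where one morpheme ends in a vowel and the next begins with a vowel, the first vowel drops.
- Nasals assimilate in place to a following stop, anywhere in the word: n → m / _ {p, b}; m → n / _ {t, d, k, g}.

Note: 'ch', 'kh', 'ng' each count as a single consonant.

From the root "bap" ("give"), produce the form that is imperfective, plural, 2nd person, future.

Attach tense future -u → bapu.
Attach aspect imperfective -ul → bapuul.
Attach number plural -rokh → bapuulrokh.
Attach person 2nd person -okh → bapuulrokhokh.
Apply vowel deletion: bapuulrokhokh → bapulrokhokh.
Nasal assimilation: no change.

bapulrokhokh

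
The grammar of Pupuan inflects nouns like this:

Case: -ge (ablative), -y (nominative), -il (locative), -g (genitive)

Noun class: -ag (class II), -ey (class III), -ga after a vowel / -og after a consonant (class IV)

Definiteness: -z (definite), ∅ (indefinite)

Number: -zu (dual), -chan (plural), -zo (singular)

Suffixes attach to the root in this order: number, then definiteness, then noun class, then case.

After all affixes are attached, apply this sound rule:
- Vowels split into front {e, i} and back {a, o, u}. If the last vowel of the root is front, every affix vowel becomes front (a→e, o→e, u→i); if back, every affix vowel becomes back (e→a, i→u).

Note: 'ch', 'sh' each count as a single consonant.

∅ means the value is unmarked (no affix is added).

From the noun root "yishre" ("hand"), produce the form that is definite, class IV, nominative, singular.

yishrezezegy

Attach number singular -zo → yishrezo.
Attach definiteness definite -z → yishrezoz.
Attach noun class class IV -og (after consonant 'z') → yishrezozog.
Attach case nominative -y → yishrezozogy.
Apply vowel harmony: yishrezozogy → yishrezezegy.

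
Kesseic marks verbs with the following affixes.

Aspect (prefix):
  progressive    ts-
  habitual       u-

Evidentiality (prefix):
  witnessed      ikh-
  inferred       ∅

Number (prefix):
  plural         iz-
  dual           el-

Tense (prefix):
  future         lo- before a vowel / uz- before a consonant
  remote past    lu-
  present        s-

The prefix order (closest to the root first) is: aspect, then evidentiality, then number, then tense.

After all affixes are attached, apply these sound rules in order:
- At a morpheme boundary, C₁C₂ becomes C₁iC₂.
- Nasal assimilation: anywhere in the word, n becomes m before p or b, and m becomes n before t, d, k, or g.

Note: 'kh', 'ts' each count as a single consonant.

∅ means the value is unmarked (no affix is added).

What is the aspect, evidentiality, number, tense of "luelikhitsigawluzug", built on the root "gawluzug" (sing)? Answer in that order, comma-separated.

Segment: lu-el-ikh-ts-gawluzug.
aspect: ts- → progressive.
evidentiality: ikh- → witnessed.
number: el- → dual.
tense: lu- → remote past.

progressive, witnessed, dual, remote past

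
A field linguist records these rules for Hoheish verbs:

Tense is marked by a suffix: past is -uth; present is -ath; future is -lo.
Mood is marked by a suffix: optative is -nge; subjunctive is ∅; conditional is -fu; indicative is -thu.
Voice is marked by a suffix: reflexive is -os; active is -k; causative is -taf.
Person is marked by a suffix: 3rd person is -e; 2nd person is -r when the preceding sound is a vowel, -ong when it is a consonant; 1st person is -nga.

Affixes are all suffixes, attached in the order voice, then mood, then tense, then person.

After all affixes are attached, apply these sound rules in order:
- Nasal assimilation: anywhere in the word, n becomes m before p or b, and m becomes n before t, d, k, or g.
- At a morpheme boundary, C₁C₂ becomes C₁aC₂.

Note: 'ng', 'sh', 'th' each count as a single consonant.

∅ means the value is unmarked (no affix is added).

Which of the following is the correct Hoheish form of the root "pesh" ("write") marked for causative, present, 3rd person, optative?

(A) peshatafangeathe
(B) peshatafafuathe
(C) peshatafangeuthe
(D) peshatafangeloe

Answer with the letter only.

A

Attach voice causative -taf → peshtaf.
Attach mood optative -nge → peshtafnge.
Attach tense present -ath → peshtafngeath.
Attach person 3rd person -e → peshtafngeathe.
Nasal assimilation: no change.
Apply epenthesis: peshtafngeathe → peshatafangeathe.
So the correct form is peshatafangeathe, option (A).
(D) peshatafangeloe is wrong: it uses future instead of present for tense.
(B) peshatafafuathe is wrong: it uses conditional instead of optative for mood.
(C) peshatafangeuthe is wrong: it uses past instead of present for tense.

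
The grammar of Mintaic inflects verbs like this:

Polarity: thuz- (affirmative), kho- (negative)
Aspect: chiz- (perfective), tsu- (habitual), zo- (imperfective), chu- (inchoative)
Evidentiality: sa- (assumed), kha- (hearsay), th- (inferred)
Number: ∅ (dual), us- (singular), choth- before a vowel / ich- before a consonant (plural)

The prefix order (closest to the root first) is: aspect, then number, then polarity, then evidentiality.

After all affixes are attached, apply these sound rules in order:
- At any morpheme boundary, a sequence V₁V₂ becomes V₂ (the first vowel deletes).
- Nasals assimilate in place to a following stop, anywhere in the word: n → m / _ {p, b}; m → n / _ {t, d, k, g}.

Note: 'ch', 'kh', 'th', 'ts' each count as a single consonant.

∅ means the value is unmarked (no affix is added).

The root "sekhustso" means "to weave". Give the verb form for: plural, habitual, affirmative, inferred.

Attach aspect habitual tsu- → tsusekhustso.
Attach number plural ich- (before consonant 'ts') → ichtsusekhustso.
Attach polarity affirmative thuz- → thuzichtsusekhustso.
Attach evidentiality inferred th- → ththuzichtsusekhustso.
Vowel deletion: no change.
Nasal assimilation: no change.

ththuzichtsusekhustso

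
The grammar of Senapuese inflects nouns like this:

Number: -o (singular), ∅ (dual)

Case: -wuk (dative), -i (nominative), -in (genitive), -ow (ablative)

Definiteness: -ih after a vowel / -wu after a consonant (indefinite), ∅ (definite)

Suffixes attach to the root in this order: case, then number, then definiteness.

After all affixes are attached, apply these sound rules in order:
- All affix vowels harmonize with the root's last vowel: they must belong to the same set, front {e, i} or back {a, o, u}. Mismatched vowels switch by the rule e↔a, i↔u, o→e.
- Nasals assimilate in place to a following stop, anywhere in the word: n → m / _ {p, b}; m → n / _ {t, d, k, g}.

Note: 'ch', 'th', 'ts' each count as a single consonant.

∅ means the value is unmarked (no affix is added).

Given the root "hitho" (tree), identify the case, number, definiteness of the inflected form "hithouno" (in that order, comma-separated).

Segment: hitho-in-o.
case: -in → genitive.
number: -o → singular.
definiteness: ∅ → definite.

genitive, singular, definite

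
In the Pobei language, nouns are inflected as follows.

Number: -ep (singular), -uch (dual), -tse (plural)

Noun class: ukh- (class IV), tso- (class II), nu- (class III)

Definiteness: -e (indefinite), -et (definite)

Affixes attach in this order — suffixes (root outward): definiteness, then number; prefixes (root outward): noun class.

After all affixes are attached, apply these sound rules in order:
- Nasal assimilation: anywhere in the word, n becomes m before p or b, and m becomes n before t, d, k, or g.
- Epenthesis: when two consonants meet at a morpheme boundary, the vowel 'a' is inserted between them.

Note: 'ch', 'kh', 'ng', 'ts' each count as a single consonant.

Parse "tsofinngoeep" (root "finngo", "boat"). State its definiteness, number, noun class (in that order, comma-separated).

Segment: tso-finngo-e-ep.
definiteness: -e → indefinite.
number: -ep → singular.
noun class: tso- → class II.

indefinite, singular, class II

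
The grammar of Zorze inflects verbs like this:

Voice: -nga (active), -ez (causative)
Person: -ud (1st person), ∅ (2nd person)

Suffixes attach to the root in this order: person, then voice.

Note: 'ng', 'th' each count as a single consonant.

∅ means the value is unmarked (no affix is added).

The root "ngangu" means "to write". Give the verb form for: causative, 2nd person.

nganguez

person = 2nd person: zero marking, form stays ngangu.
Attach voice causative -ez → nganguez.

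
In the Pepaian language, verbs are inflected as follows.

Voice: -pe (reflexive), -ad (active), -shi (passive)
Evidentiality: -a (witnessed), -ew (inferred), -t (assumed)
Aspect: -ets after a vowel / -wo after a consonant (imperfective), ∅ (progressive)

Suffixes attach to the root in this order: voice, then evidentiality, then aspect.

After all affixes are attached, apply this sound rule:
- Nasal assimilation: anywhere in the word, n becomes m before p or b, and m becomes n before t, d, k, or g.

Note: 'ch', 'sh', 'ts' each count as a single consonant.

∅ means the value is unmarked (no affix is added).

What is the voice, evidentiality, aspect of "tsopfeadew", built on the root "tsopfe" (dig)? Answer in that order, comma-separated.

Segment: tsopfe-ad-ew.
voice: -ad → active.
evidentiality: -ew → inferred.
aspect: ∅ → progressive.

active, inferred, progressive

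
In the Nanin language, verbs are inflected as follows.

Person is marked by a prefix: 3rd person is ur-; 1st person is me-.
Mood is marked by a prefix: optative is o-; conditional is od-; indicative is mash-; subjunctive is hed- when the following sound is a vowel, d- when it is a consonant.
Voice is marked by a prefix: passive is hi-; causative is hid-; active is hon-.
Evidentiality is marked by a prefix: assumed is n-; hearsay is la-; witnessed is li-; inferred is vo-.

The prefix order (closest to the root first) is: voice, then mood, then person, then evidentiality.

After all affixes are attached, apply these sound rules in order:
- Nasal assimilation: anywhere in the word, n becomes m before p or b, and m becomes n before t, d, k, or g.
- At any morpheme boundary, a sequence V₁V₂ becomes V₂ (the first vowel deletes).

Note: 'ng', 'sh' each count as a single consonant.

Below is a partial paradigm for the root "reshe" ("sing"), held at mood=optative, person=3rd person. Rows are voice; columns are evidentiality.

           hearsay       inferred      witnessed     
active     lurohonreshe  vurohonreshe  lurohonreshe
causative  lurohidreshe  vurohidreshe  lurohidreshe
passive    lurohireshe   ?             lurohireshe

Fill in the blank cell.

Attach voice passive hi- → hireshe.
Attach mood optative o- → ohireshe.
Attach person 3rd person ur- → urohireshe.
Attach evidentiality inferred vo- → vourohireshe.
Nasal assimilation: no change.
Apply vowel deletion: vourohireshe → vurohireshe.

vurohireshe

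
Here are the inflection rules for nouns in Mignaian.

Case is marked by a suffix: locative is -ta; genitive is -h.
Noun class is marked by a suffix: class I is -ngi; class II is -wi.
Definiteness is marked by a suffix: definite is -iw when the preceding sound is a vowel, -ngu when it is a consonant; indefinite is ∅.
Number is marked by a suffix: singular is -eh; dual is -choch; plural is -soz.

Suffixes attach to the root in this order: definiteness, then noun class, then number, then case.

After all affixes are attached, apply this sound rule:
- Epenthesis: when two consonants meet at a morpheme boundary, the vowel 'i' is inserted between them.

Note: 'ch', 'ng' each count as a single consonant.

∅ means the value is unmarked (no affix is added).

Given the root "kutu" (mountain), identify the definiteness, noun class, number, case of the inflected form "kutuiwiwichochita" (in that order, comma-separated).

definite, class II, dual, locative

Segment: kutu-iw-wi-choch-ta.
definiteness: -iw/ngu → definite.
noun class: -wi → class II.
number: -choch → dual.
case: -ta → locative.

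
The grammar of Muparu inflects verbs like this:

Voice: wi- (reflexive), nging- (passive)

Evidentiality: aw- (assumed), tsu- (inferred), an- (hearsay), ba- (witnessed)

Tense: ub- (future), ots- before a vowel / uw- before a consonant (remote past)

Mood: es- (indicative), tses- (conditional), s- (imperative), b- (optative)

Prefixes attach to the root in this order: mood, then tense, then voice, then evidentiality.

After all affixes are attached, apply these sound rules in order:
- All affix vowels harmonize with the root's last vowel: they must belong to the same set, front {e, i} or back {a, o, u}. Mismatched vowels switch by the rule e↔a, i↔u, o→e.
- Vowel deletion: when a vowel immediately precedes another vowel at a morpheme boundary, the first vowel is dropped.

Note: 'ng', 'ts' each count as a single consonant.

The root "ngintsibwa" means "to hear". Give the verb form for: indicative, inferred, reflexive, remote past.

tsuwotsasngintsibwa

Attach mood indicative es- → esngintsibwa.
Attach tense remote past ots- (before vowel 'e') → otsesngintsibwa.
Attach voice reflexive wi- → wiotsesngintsibwa.
Attach evidentiality inferred tsu- → tsuwiotsesngintsibwa.
Apply vowel harmony: tsuwiotsesngintsibwa → tsuwuotsasngintsibwa.
Apply vowel deletion: tsuwuotsasngintsibwa → tsuwotsasngintsibwa.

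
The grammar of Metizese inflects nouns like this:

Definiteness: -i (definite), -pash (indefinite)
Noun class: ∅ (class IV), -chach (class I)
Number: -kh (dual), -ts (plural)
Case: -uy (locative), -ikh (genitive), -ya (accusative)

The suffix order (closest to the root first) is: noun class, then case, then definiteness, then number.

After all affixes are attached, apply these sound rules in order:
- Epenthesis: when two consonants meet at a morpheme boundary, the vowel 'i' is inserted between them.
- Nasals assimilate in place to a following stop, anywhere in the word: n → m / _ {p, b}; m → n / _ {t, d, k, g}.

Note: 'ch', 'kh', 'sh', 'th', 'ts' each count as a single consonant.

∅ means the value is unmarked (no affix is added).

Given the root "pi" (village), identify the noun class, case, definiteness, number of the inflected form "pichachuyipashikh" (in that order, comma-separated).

Segment: pi-chach-uy-pash-kh.
noun class: -chach → class I.
case: -uy → locative.
definiteness: -pash → indefinite.
number: -kh → dual.

class I, locative, indefinite, dual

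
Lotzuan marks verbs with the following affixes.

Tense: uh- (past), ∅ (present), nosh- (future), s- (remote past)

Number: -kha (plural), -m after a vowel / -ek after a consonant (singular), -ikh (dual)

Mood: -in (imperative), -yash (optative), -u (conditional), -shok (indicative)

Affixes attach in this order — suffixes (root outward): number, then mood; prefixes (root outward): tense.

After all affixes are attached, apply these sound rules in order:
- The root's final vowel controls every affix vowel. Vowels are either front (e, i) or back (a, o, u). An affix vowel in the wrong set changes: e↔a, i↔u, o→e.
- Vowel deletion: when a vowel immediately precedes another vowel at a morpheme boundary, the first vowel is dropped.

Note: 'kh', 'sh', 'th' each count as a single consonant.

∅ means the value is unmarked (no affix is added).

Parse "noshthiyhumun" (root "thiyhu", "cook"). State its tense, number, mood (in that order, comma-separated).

future, singular, imperative

Segment: nosh-thiyhu-m-in.
tense: nosh- → future.
number: -m/ek → singular.
mood: -in → imperative.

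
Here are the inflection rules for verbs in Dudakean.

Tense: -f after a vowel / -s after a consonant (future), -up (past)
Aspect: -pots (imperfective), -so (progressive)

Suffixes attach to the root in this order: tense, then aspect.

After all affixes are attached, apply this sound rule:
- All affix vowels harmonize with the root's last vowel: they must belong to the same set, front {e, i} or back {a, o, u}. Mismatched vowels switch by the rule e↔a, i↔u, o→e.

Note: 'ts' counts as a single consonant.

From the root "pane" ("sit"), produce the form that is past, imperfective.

Attach tense past -up → paneup.
Attach aspect imperfective -pots → paneuppots.
Apply vowel harmony: paneuppots → paneippets.

paneippets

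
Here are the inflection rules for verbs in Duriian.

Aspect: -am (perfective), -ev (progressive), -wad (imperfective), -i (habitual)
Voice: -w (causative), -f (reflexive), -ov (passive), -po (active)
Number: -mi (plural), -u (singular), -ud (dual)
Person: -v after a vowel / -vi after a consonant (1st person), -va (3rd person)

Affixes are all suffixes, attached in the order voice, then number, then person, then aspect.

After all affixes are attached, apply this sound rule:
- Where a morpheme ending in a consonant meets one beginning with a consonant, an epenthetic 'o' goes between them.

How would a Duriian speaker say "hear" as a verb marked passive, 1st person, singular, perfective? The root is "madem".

mademovuvam

Attach voice passive -ov → mademov.
Attach number singular -u → mademovu.
Attach person 1st person -v (after vowel 'u') → mademovuv.
Attach aspect perfective -am → mademovuvam.
Epenthesis: no change.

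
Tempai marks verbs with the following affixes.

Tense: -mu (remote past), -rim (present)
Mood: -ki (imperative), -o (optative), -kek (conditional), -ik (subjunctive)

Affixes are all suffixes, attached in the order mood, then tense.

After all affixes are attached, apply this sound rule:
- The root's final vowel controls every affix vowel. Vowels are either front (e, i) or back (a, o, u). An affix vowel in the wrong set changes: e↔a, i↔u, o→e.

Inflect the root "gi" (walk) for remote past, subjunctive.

Attach mood subjunctive -ik → giik.
Attach tense remote past -mu → giikmu.
Apply vowel harmony: giikmu → giikmi.

giikmi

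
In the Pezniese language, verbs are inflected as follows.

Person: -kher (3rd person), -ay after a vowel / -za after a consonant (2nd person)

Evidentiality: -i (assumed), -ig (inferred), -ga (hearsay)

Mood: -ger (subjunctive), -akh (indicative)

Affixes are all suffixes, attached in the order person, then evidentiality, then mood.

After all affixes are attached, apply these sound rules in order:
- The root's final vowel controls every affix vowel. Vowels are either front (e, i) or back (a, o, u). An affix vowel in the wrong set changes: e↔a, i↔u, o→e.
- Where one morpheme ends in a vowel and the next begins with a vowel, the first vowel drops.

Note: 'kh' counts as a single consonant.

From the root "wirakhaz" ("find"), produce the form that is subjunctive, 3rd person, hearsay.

wirakhazkhargagar

Attach person 3rd person -kher → wirakhazkher.
Attach evidentiality hearsay -ga → wirakhazkherga.
Attach mood subjunctive -ger → wirakhazkhergager.
Apply vowel harmony: wirakhazkhergager → wirakhazkhargagar.
Vowel deletion: no change.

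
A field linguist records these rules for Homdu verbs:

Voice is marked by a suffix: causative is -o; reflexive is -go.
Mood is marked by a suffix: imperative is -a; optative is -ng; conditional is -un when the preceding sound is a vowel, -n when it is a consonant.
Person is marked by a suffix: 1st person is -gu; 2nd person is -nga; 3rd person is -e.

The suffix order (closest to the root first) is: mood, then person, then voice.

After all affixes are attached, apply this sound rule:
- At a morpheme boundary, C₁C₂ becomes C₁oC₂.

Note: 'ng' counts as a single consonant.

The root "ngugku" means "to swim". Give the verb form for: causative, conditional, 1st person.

ngugkuunoguo

Attach mood conditional -un (after vowel 'u') → ngugkuun.
Attach person 1st person -gu → ngugkuungu.
Attach voice causative -o → ngugkuunguo.
Apply epenthesis: ngugkuunguo → ngugkuunoguo.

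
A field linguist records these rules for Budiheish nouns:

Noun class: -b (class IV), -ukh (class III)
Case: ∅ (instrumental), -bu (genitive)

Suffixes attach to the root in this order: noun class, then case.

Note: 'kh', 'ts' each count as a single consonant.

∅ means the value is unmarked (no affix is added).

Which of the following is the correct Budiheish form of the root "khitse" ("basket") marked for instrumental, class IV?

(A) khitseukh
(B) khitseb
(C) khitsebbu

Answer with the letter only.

Attach noun class class IV -b → khitseb.
case = instrumental: zero marking, form stays khitseb.
So the correct form is khitseb, option (B).
(A) khitseukh is wrong: it uses class III instead of class IV for noun class.
(C) khitsebbu is wrong: it uses genitive instead of instrumental for case.

B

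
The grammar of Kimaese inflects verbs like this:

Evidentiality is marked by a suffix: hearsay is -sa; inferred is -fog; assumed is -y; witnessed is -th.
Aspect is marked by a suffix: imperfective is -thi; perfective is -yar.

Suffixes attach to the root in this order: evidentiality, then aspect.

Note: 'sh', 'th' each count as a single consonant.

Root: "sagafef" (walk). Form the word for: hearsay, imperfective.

Attach evidentiality hearsay -sa → sagafefsa.
Attach aspect imperfective -thi → sagafefsathi.

sagafefsathi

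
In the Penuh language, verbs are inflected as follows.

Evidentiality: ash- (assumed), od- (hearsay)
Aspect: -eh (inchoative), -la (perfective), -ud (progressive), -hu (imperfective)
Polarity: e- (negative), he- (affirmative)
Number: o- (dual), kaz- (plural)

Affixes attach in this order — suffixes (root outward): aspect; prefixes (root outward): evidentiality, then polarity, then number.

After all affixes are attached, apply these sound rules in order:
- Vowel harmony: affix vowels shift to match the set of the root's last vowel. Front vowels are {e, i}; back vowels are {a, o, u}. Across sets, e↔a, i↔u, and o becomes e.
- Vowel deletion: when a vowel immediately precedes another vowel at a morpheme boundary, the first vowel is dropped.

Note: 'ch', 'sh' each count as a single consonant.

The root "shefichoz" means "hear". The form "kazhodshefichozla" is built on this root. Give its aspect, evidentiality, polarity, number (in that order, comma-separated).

perfective, hearsay, affirmative, plural

Segment: kaz-he-od-shefichoz-la.
aspect: -la → perfective.
evidentiality: od- → hearsay.
polarity: he- → affirmative.
number: kaz- → plural.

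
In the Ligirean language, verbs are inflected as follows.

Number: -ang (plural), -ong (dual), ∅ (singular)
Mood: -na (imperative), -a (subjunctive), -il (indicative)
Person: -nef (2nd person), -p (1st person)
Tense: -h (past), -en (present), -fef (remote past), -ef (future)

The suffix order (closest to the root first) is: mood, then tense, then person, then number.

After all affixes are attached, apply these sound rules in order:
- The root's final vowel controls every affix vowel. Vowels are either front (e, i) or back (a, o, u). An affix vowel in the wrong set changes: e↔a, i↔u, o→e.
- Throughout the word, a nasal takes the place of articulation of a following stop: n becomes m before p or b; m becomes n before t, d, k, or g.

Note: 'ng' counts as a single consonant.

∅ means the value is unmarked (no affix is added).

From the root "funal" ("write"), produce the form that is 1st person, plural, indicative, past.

funalulhpang

Attach mood indicative -il → funalil.
Attach tense past -h → funalilh.
Attach person 1st person -p → funalilhp.
Attach number plural -ang → funalilhpang.
Apply vowel harmony: funalilhpang → funalulhpang.
Nasal assimilation: no change.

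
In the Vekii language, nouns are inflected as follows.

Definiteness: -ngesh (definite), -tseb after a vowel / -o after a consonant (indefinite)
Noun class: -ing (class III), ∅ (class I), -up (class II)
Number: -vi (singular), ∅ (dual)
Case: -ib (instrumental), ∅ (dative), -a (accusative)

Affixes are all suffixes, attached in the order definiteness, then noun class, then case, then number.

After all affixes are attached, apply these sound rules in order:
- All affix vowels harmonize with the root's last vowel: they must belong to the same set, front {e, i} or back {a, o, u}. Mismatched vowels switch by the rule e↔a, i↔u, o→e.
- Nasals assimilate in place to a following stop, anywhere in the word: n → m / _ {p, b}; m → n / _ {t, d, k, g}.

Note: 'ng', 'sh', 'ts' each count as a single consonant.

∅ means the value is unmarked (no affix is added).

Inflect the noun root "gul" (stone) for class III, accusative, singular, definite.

Attach definiteness definite -ngesh → gulngesh.
Attach noun class class III -ing → gulngeshing.
Attach case accusative -a → gulngeshinga.
Attach number singular -vi → gulngeshingavi.
Apply vowel harmony: gulngeshingavi → gulngashungavu.
Nasal assimilation: no change.

gulngashungavu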